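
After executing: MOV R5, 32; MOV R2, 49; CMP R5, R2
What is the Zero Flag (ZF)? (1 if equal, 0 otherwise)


Register state trace:
  MOV R5, 32  → R5 = 32
  MOV R2, 49  → R2 = 49
  CMP R5, R2  → computes 32 - 49 = -17
  Result is nonzero, so values are not equal
ZF = 0

0


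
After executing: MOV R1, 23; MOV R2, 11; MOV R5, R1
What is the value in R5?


Register state trace:
  MOV R1, 23  → R1 = 23
  MOV R2, 11  → R2 = 11
  MOV R5, R1  → R5 = 23
Final: R5 = 23

23


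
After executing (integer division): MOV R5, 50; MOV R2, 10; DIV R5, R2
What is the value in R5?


Register state trace:
  MOV R5, 50  → R5 = 50
  MOV R2, 10  → R2 = 10
  DIV R5, R2  → R5 = 50 // 10 = 5
Final: R5 = 5

5


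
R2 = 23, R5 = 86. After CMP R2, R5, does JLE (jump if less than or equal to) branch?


Trace:
  R2 = 23, R5 = 86
  CMP R2, R5  → compares 23 vs 86
  JLE checks: is 23 less than or equal to 86?
  23 < 86, so condition is true
Branch taken: Yes

Yes


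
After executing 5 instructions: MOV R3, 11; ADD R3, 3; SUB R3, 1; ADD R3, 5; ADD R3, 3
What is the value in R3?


Register state trace:
  MOV R3, 11  → R3 = 11
  ADD R3, 3  → R3 = 11 + 3 = 14
  SUB R3, 1  → R3 = 14 - 1 = 13
  ADD R3, 5  → R3 = 13 + 5 = 18
  ADD R3, 3  → R3 = 18 + 3 = 21
Final: R3 = 21

21


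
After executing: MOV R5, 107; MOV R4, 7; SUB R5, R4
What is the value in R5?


Register state trace:
  MOV R5, 107  → R5 = 107
  MOV R4, 7  → R4 = 7
  SUB R5, R4  → R5 = 107 - 7 = 100
Final: R5 = 100

100


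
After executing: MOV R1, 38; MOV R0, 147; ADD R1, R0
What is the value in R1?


Register state trace:
  MOV R1, 38  → R1 = 38
  MOV R0, 147  → R0 = 147
  ADD R1, R0  → R1 = 38 + 147 = 185
Final: R1 = 185

185


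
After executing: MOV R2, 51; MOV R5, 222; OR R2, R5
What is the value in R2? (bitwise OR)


Register state trace:
  MOV R2, 51  → R2 = 51 (0b00110011)
  MOV R5, 222  → R5 = 222 (0b11011110)
  OR R2, R5   → R2 = 51 OR 222 = 255 (0b11111111)
Final: R2 = 255

255


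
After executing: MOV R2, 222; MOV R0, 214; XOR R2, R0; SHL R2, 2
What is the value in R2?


Register state trace:
  MOV R2, 222  → R2 = 222 (0b11011110)
  MOV R0, 214  → R0 = 214 (0b11010110)
  XOR R2, R0  → R2 = 222 XOR 214 = 8 (0b00001000)
  SHL R2, 2  → R2 = 8 << 2 = 32
Final: R2 = 32

32


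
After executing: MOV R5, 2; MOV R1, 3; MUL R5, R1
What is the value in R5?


Register state trace:
  MOV R5, 2  → R5 = 2
  MOV R1, 3  → R1 = 3
  MUL R5, R1  → R5 = 2 * 3 = 6
Final: R5 = 6

6


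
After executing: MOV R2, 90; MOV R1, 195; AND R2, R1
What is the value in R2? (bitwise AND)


Register state trace:
  MOV R2, 90  → R2 = 90 (0b01011010)
  MOV R1, 195  → R1 = 195 (0b11000011)
  AND R2, R1  → R2 = 90 AND 195 = 66 (0b01000010)
Final: R2 = 66

66


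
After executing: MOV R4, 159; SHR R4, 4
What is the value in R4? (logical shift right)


Register state trace:
  MOV R4, 159  → R4 = 159
  SHR R4, 4  → R4 = 159 >> 4 = 159 // 2^4 = 9
Final: R4 = 9

9


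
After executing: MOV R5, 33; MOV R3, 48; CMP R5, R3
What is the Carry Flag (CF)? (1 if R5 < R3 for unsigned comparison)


Register state trace:
  MOV R5, 33  → R5 = 33
  MOV R3, 48  → R3 = 48
  CMP R5, R3  → unsigned 33 - 48: borrow occurs
  33 < 48, so CF = 1
CF = 1

1


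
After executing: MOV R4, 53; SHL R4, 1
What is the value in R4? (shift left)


Register state trace:
  MOV R4, 53  → R4 = 53
  SHL R4, 1  → R4 = 53 << 1 = 53 * 2^1 = 106
Final: R4 = 106

106


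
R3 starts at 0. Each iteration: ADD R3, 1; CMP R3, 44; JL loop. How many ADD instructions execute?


Loop trace (R3 starts at 0, target 44, step 1):
  ADD #1: R3 = 0 + 1 = 1  → 1 < 44, loop
  ADD #2: R3 = 1 + 1 = 2  → 2 < 44, loop
  ADD #3: R3 = 2 + 1 = 3  → 3 < 44, loop
  ADD #4: R3 = 3 + 1 = 4  → 4 < 44, loop
  ADD #5: R3 = 4 + 1 = 5  → 5 < 44, loop
  ADD #6: R3 = 5 + 1 = 6  → 6 < 44, loop
  ADD #7: R3 = 6 + 1 = 7  → 7 < 44, loop
  ADD #8: R3 = 7 + 1 = 8  → 8 < 44, loop
  ADD #9: R3 = 8 + 1 = 9  → 9 < 44, loop
  ADD #10: R3 = 9 + 1 = 10  → 10 < 44, loop
  ADD #11: R3 = 10 + 1 = 11  → 11 < 44, loop
  ADD #12: R3 = 11 + 1 = 12  → 12 < 44, loop
  ADD #13: R3 = 12 + 1 = 13  → 13 < 44, loop
  ADD #14: R3 = 13 + 1 = 14  → 14 < 44, loop
  ADD #15: R3 = 14 + 1 = 15  → 15 < 44, loop
  ADD #16: R3 = 15 + 1 = 16  → 16 < 44, loop
  ADD #17: R3 = 16 + 1 = 17  → 17 < 44, loop
  ADD #18: R3 = 17 + 1 = 18  → 18 < 44, loop
  ADD #19: R3 = 18 + 1 = 19  → 19 < 44, loop
  ADD #20: R3 = 19 + 1 = 20  → 20 < 44, loop
  ADD #21: R3 = 20 + 1 = 21  → 21 < 44, loop
  ADD #22: R3 = 21 + 1 = 22  → 22 < 44, loop
  ADD #23: R3 = 22 + 1 = 23  → 23 < 44, loop
  ADD #24: R3 = 23 + 1 = 24  → 24 < 44, loop
  ADD #25: R3 = 24 + 1 = 25  → 25 < 44, loop
  ADD #26: R3 = 25 + 1 = 26  → 26 < 44, loop
  ADD #27: R3 = 26 + 1 = 27  → 27 < 44, loop
  ADD #28: R3 = 27 + 1 = 28  → 28 < 44, loop
  ADD #29: R3 = 28 + 1 = 29  → 29 < 44, loop
  ADD #30: R3 = 29 + 1 = 30  → 30 < 44, loop
  ADD #31: R3 = 30 + 1 = 31  → 31 < 44, loop
  ADD #32: R3 = 31 + 1 = 32  → 32 < 44, loop
  ADD #33: R3 = 32 + 1 = 33  → 33 < 44, loop
  ADD #34: R3 = 33 + 1 = 34  → 34 < 44, loop
  ADD #35: R3 = 34 + 1 = 35  → 35 < 44, loop
  ADD #36: R3 = 35 + 1 = 36  → 36 < 44, loop
  ADD #37: R3 = 36 + 1 = 37  → 37 < 44, loop
  ADD #38: R3 = 37 + 1 = 38  → 38 < 44, loop
  ADD #39: R3 = 38 + 1 = 39  → 39 < 44, loop
  ADD #40: R3 = 39 + 1 = 40  → 40 < 44, loop
  ADD #41: R3 = 40 + 1 = 41  → 41 < 44, loop
  ADD #42: R3 = 41 + 1 = 42  → 42 < 44, loop
  ADD #43: R3 = 42 + 1 = 43  → 43 < 44, loop
  ADD #44: R3 = 43 + 1 = 44  → 44 >= 44, exit
Total ADD instructions: 44

44


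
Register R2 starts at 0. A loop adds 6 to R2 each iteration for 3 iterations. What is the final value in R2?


Starting value: R2 = 0
  Iter 1: R2 = 0 + 6 = 6
  Iter 2: R2 = 6 + 6 = 12
  Iter 3: R2 = 12 + 6 = 18
Final: R2 = 18

18


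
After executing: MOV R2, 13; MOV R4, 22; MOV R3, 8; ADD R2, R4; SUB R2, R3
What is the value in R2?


Register state trace:
  MOV R2, 13  → R2 = 13
  MOV R4, 22  → R4 = 22
  MOV R3, 8  → R3 = 8
  ADD R2, R4  → R2 = 13 + 22 = 35
  SUB R2, R3  → R2 = 35 - 8 = 27
Final: R2 = 27

27


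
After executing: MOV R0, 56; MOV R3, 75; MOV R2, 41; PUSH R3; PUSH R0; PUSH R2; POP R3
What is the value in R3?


Stack trace (top is rightmost):
  MOV R0, 56  → R0 = 56
  MOV R3, 75  → R3 = 75
  MOV R2, 41  → R2 = 41
  PUSH R3  → stack: [75]
  PUSH R0  → stack: [75, 56]
  PUSH R2  → stack: [75, 56, 41]
  POP R3  → R3 = 41, stack: [75, 56]
Final: R3 = 41

41


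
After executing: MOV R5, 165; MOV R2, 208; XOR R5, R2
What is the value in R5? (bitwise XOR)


Register state trace:
  MOV R5, 165  → R5 = 165 (0b10100101)
  MOV R2, 208  → R2 = 208 (0b11010000)
  XOR R5, R2  → R5 = 165 XOR 208 = 117 (0b01110101)
Final: R5 = 117

117


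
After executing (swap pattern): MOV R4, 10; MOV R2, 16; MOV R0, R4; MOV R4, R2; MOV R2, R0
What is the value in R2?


Register state trace (swap pattern):
  MOV R4, 10  → R4 = 10
  MOV R2, 16  → R2 = 16
  MOV R0, R4  → R0 = 10  (save R4)
  MOV R4, R2  → R4 = 16  (R4 gets R2's value)
  MOV R2, R0  → R2 = 10  (R2 gets saved value)
Final: R2 = 10

10


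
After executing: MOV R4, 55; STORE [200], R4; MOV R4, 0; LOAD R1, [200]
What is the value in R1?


Register and memory trace:
  MOV R4, 55  → R4 = 55
  STORE [200], R4  → mem[200] = 55
  MOV R4, 0  → R4 = 0
  LOAD R1, [200]  → R1 = mem[200] = 55
Final: R1 = 55

55


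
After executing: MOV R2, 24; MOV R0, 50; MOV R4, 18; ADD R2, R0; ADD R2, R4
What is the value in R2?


Register state trace:
  MOV R2, 24  → R2 = 24
  MOV R0, 50  → R0 = 50
  MOV R4, 18  → R4 = 18
  ADD R2, R0  → R2 = 24 + 50 = 74
  ADD R2, R4  → R2 = 74 + 18 = 92
Final: R2 = 92

92


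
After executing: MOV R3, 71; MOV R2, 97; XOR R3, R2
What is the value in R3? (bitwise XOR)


Register state trace:
  MOV R3, 71  → R3 = 71 (0b01000111)
  MOV R2, 97  → R2 = 97 (0b01100001)
  XOR R3, R2  → R3 = 71 XOR 97 = 38 (0b00100110)
Final: R3 = 38

38


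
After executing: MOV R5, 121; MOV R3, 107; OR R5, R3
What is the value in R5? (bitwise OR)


Register state trace:
  MOV R5, 121  → R5 = 121 (0b01111001)
  MOV R3, 107  → R3 = 107 (0b01101011)
  OR R5, R3   → R5 = 121 OR 107 = 123 (0b01111011)
Final: R5 = 123

123


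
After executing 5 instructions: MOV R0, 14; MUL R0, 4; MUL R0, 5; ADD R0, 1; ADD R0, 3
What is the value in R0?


Register state trace:
  MOV R0, 14  → R0 = 14
  MUL R0, 4  → R0 = 14 * 4 = 56
  MUL R0, 5  → R0 = 56 * 5 = 280
  ADD R0, 1  → R0 = 280 + 1 = 281
  ADD R0, 3  → R0 = 281 + 3 = 284
Final: R0 = 284

284


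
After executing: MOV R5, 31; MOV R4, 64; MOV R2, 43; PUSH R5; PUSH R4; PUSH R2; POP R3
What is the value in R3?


Stack trace (top is rightmost):
  MOV R5, 31  → R5 = 31
  MOV R4, 64  → R4 = 64
  MOV R2, 43  → R2 = 43
  PUSH R5  → stack: [31]
  PUSH R4  → stack: [31, 64]
  PUSH R2  → stack: [31, 64, 43]
  POP R3  → R3 = 43, stack: [31, 64]
Final: R3 = 43

43


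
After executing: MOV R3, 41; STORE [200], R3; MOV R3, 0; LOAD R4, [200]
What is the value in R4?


Register and memory trace:
  MOV R3, 41  → R3 = 41
  STORE [200], R3  → mem[200] = 41
  MOV R3, 0  → R3 = 0
  LOAD R4, [200]  → R4 = mem[200] = 41
Final: R4 = 41

41


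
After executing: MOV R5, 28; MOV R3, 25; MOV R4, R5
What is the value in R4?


Register state trace:
  MOV R5, 28  → R5 = 28
  MOV R3, 25  → R3 = 25
  MOV R4, R5  → R4 = 28
Final: R4 = 28

28


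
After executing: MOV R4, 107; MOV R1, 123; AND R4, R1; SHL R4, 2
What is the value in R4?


Register state trace:
  MOV R4, 107  → R4 = 107 (0b01101011)
  MOV R1, 123  → R1 = 123 (0b01111011)
  AND R4, R1  → R4 = 107 AND 123 = 107 (0b01101011)
  SHL R4, 2  → R4 = 107 << 2 = 428
Final: R4 = 428

428


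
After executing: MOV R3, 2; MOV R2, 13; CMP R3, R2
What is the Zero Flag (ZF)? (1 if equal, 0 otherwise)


Register state trace:
  MOV R3, 2  → R3 = 2
  MOV R2, 13  → R2 = 13
  CMP R3, R2  → computes 2 - 13 = -11
  Result is nonzero, so values are not equal
ZF = 0

0


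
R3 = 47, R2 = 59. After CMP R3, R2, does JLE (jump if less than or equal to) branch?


Trace:
  R3 = 47, R2 = 59
  CMP R3, R2  → compares 47 vs 59
  JLE checks: is 47 less than or equal to 59?
  47 < 59, so condition is true
Branch taken: Yes

Yes


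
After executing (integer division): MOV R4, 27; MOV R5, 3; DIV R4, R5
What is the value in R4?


Register state trace:
  MOV R4, 27  → R4 = 27
  MOV R5, 3  → R5 = 3
  DIV R4, R5  → R4 = 27 // 3 = 9
Final: R4 = 9

9


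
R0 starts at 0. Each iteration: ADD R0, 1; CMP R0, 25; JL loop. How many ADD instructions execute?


Loop trace (R0 starts at 0, target 25, step 1):
  ADD #1: R0 = 0 + 1 = 1  → 1 < 25, loop
  ADD #2: R0 = 1 + 1 = 2  → 2 < 25, loop
  ADD #3: R0 = 2 + 1 = 3  → 3 < 25, loop
  ADD #4: R0 = 3 + 1 = 4  → 4 < 25, loop
  ADD #5: R0 = 4 + 1 = 5  → 5 < 25, loop
  ADD #6: R0 = 5 + 1 = 6  → 6 < 25, loop
  ADD #7: R0 = 6 + 1 = 7  → 7 < 25, loop
  ADD #8: R0 = 7 + 1 = 8  → 8 < 25, loop
  ADD #9: R0 = 8 + 1 = 9  → 9 < 25, loop
  ADD #10: R0 = 9 + 1 = 10  → 10 < 25, loop
  ADD #11: R0 = 10 + 1 = 11  → 11 < 25, loop
  ADD #12: R0 = 11 + 1 = 12  → 12 < 25, loop
  ADD #13: R0 = 12 + 1 = 13  → 13 < 25, loop
  ADD #14: R0 = 13 + 1 = 14  → 14 < 25, loop
  ADD #15: R0 = 14 + 1 = 15  → 15 < 25, loop
  ADD #16: R0 = 15 + 1 = 16  → 16 < 25, loop
  ADD #17: R0 = 16 + 1 = 17  → 17 < 25, loop
  ADD #18: R0 = 17 + 1 = 18  → 18 < 25, loop
  ADD #19: R0 = 18 + 1 = 19  → 19 < 25, loop
  ADD #20: R0 = 19 + 1 = 20  → 20 < 25, loop
  ADD #21: R0 = 20 + 1 = 21  → 21 < 25, loop
  ADD #22: R0 = 21 + 1 = 22  → 22 < 25, loop
  ADD #23: R0 = 22 + 1 = 23  → 23 < 25, loop
  ADD #24: R0 = 23 + 1 = 24  → 24 < 25, loop
  ADD #25: R0 = 24 + 1 = 25  → 25 >= 25, exit
Total ADD instructions: 25

25


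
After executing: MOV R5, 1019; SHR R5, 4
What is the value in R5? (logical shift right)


Register state trace:
  MOV R5, 1019  → R5 = 1019
  SHR R5, 4  → R5 = 1019 >> 4 = 1019 // 2^4 = 63
Final: R5 = 63

63


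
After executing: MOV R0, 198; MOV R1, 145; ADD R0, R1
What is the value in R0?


Register state trace:
  MOV R0, 198  → R0 = 198
  MOV R1, 145  → R1 = 145
  ADD R0, R1  → R0 = 198 + 145 = 343
Final: R0 = 343

343


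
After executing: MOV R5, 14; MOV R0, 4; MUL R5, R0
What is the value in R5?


Register state trace:
  MOV R5, 14  → R5 = 14
  MOV R0, 4  → R0 = 4
  MUL R5, R0  → R5 = 14 * 4 = 56
Final: R5 = 56

56


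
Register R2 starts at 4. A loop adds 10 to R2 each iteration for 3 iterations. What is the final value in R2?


Starting value: R2 = 4
  Iter 1: R2 = 4 + 10 = 14
  Iter 2: R2 = 14 + 10 = 24
  Iter 3: R2 = 24 + 10 = 34
Final: R2 = 34

34


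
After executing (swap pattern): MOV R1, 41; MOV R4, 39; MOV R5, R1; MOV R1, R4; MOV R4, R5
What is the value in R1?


Register state trace (swap pattern):
  MOV R1, 41  → R1 = 41
  MOV R4, 39  → R4 = 39
  MOV R5, R1  → R5 = 41  (save R1)
  MOV R1, R4  → R1 = 39  (R1 gets R4's value)
  MOV R4, R5  → R4 = 41  (R4 gets saved value)
Final: R1 = 39

39


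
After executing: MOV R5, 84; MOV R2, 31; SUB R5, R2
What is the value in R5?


Register state trace:
  MOV R5, 84  → R5 = 84
  MOV R2, 31  → R2 = 31
  SUB R5, R2  → R5 = 84 - 31 = 53
Final: R5 = 53

53


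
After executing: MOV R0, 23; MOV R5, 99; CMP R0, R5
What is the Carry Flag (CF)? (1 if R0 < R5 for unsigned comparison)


Register state trace:
  MOV R0, 23  → R0 = 23
  MOV R5, 99  → R5 = 99
  CMP R0, R5  → unsigned 23 - 99: borrow occurs
  23 < 99, so CF = 1
CF = 1

1


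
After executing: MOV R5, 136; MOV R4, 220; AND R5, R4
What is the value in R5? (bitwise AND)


Register state trace:
  MOV R5, 136  → R5 = 136 (0b10001000)
  MOV R4, 220  → R4 = 220 (0b11011100)
  AND R5, R4  → R5 = 136 AND 220 = 136 (0b10001000)
Final: R5 = 136

136


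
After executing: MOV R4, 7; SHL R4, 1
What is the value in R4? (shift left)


Register state trace:
  MOV R4, 7  → R4 = 7
  SHL R4, 1  → R4 = 7 << 1 = 7 * 2^1 = 14
Final: R4 = 14

14


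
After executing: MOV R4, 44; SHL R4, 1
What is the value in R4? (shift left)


Register state trace:
  MOV R4, 44  → R4 = 44
  SHL R4, 1  → R4 = 44 << 1 = 44 * 2^1 = 88
Final: R4 = 88

88


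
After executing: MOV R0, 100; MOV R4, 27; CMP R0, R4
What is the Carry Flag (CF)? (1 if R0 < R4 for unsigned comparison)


Register state trace:
  MOV R0, 100  → R0 = 100
  MOV R4, 27  → R4 = 27
  CMP R0, R4  → unsigned 100 - 27: no borrow
  100 >= 27, so CF = 0
CF = 0

0


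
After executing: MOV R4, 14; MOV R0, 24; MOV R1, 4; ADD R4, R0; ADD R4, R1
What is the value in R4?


Register state trace:
  MOV R4, 14  → R4 = 14
  MOV R0, 24  → R0 = 24
  MOV R1, 4  → R1 = 4
  ADD R4, R0  → R4 = 14 + 24 = 38
  ADD R4, R1  → R4 = 38 + 4 = 42
Final: R4 = 42

42


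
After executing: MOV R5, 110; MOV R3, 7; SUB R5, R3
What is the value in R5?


Register state trace:
  MOV R5, 110  → R5 = 110
  MOV R3, 7  → R3 = 7
  SUB R5, R3  → R5 = 110 - 7 = 103
Final: R5 = 103

103


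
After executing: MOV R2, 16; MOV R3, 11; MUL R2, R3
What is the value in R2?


Register state trace:
  MOV R2, 16  → R2 = 16
  MOV R3, 11  → R3 = 11
  MUL R2, R3  → R2 = 16 * 11 = 176
Final: R2 = 176

176


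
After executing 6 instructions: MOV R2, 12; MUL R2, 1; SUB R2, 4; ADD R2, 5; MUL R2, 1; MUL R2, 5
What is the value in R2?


Register state trace:
  MOV R2, 12  → R2 = 12
  MUL R2, 1  → R2 = 12 * 1 = 12
  SUB R2, 4  → R2 = 12 - 4 = 8
  ADD R2, 5  → R2 = 8 + 5 = 13
  MUL R2, 1  → R2 = 13 * 1 = 13
  MUL R2, 5  → R2 = 13 * 5 = 65
Final: R2 = 65

65


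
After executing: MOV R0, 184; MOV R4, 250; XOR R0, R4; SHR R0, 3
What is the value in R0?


Register state trace:
  MOV R0, 184  → R0 = 184 (0b10111000)
  MOV R4, 250  → R4 = 250 (0b11111010)
  XOR R0, R4  → R0 = 184 XOR 250 = 66 (0b01000010)
  SHR R0, 3  → R0 = 66 >> 3 = 8
Final: R0 = 8

8


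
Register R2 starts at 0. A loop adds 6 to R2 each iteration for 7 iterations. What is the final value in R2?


Starting value: R2 = 0
  Iter 1: R2 = 0 + 6 = 6
  Iter 2: R2 = 6 + 6 = 12
  Iter 3: R2 = 12 + 6 = 18
  Iter 4: R2 = 18 + 6 = 24
  Iter 5: R2 = 24 + 6 = 30
  Iter 6: R2 = 30 + 6 = 36
  Iter 7: R2 = 36 + 6 = 42
Final: R2 = 42

42


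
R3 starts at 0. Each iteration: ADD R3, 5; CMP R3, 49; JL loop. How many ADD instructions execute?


Loop trace (R3 starts at 0, target 49, step 5):
  ADD #1: R3 = 0 + 5 = 5  → 5 < 49, loop
  ADD #2: R3 = 5 + 5 = 10  → 10 < 49, loop
  ADD #3: R3 = 10 + 5 = 15  → 15 < 49, loop
  ADD #4: R3 = 15 + 5 = 20  → 20 < 49, loop
  ADD #5: R3 = 20 + 5 = 25  → 25 < 49, loop
  ADD #6: R3 = 25 + 5 = 30  → 30 < 49, loop
  ADD #7: R3 = 30 + 5 = 35  → 35 < 49, loop
  ADD #8: R3 = 35 + 5 = 40  → 40 < 49, loop
  ADD #9: R3 = 40 + 5 = 45  → 45 < 49, loop
  ADD #10: R3 = 45 + 5 = 50  → 50 >= 49, exit
Total ADD instructions: 10

10


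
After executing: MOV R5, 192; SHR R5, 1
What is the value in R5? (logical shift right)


Register state trace:
  MOV R5, 192  → R5 = 192
  SHR R5, 1  → R5 = 192 >> 1 = 192 // 2^1 = 96
Final: R5 = 96

96


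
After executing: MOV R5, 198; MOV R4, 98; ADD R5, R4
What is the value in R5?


Register state trace:
  MOV R5, 198  → R5 = 198
  MOV R4, 98  → R4 = 98
  ADD R5, R4  → R5 = 198 + 98 = 296
Final: R5 = 296

296


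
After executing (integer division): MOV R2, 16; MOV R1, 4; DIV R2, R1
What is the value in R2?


Register state trace:
  MOV R2, 16  → R2 = 16
  MOV R1, 4  → R1 = 4
  DIV R2, R1  → R2 = 16 // 4 = 4
Final: R2 = 4

4


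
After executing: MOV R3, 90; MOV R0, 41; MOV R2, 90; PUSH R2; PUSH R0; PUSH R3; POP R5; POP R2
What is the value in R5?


Stack trace (top is rightmost):
  MOV R3, 90  → R3 = 90
  MOV R0, 41  → R0 = 41
  MOV R2, 90  → R2 = 90
  PUSH R2  → stack: [90]
  PUSH R0  → stack: [90, 41]
  PUSH R3  → stack: [90, 41, 90]
  POP R5  → R5 = 90, stack: [90, 41]
  POP R2  → R2 = 41, stack: [90]
Final: R5 = 90

90


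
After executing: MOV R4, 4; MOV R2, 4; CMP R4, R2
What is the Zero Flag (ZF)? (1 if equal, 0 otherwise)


Register state trace:
  MOV R4, 4  → R4 = 4
  MOV R2, 4  → R2 = 4
  CMP R4, R2  → computes 4 - 4 = 0
  Result is zero, so values are equal
ZF = 1

1


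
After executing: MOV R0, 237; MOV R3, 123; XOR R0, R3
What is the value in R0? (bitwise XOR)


Register state trace:
  MOV R0, 237  → R0 = 237 (0b11101101)
  MOV R3, 123  → R3 = 123 (0b01111011)
  XOR R0, R3  → R0 = 237 XOR 123 = 150 (0b10010110)
Final: R0 = 150

150


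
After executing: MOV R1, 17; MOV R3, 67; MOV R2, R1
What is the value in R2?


Register state trace:
  MOV R1, 17  → R1 = 17
  MOV R3, 67  → R3 = 67
  MOV R2, R1  → R2 = 17
Final: R2 = 17

17


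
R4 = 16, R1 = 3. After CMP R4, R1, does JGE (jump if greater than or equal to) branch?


Trace:
  R4 = 16, R1 = 3
  CMP R4, R1  → compares 16 vs 3
  JGE checks: is 16 greater than or equal to 3?
  16 > 3, so condition is true
Branch taken: Yes

Yes


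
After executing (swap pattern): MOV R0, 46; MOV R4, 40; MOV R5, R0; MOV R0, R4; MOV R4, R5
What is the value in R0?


Register state trace (swap pattern):
  MOV R0, 46  → R0 = 46
  MOV R4, 40  → R4 = 40
  MOV R5, R0  → R5 = 46  (save R0)
  MOV R0, R4  → R0 = 40  (R0 gets R4's value)
  MOV R4, R5  → R4 = 46  (R4 gets saved value)
Final: R0 = 40

40


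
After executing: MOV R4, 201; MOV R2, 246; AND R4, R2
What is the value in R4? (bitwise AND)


Register state trace:
  MOV R4, 201  → R4 = 201 (0b11001001)
  MOV R2, 246  → R2 = 246 (0b11110110)
  AND R4, R2  → R4 = 201 AND 246 = 192 (0b11000000)
Final: R4 = 192

192


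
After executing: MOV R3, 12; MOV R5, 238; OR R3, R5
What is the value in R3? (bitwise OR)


Register state trace:
  MOV R3, 12  → R3 = 12 (0b00001100)
  MOV R5, 238  → R5 = 238 (0b11101110)
  OR R3, R5   → R3 = 12 OR 238 = 238 (0b11101110)
Final: R3 = 238

238


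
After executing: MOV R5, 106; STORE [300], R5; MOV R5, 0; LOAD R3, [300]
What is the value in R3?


Register and memory trace:
  MOV R5, 106  → R5 = 106
  STORE [300], R5  → mem[300] = 106
  MOV R5, 0  → R5 = 0
  LOAD R3, [300]  → R3 = mem[300] = 106
Final: R3 = 106

106


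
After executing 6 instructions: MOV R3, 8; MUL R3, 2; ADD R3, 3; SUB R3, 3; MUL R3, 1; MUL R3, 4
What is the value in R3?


Register state trace:
  MOV R3, 8  → R3 = 8
  MUL R3, 2  → R3 = 8 * 2 = 16
  ADD R3, 3  → R3 = 16 + 3 = 19
  SUB R3, 3  → R3 = 19 - 3 = 16
  MUL R3, 1  → R3 = 16 * 1 = 16
  MUL R3, 4  → R3 = 16 * 4 = 64
Final: R3 = 64

64


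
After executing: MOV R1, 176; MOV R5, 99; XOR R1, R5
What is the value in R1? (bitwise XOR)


Register state trace:
  MOV R1, 176  → R1 = 176 (0b10110000)
  MOV R5, 99  → R5 = 99 (0b01100011)
  XOR R1, R5  → R1 = 176 XOR 99 = 211 (0b11010011)
Final: R1 = 211

211


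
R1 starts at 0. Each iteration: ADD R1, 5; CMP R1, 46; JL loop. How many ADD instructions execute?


Loop trace (R1 starts at 0, target 46, step 5):
  ADD #1: R1 = 0 + 5 = 5  → 5 < 46, loop
  ADD #2: R1 = 5 + 5 = 10  → 10 < 46, loop
  ADD #3: R1 = 10 + 5 = 15  → 15 < 46, loop
  ADD #4: R1 = 15 + 5 = 20  → 20 < 46, loop
  ADD #5: R1 = 20 + 5 = 25  → 25 < 46, loop
  ADD #6: R1 = 25 + 5 = 30  → 30 < 46, loop
  ADD #7: R1 = 30 + 5 = 35  → 35 < 46, loop
  ADD #8: R1 = 35 + 5 = 40  → 40 < 46, loop
  ADD #9: R1 = 40 + 5 = 45  → 45 < 46, loop
  ADD #10: R1 = 45 + 5 = 50  → 50 >= 46, exit
Total ADD instructions: 10

10


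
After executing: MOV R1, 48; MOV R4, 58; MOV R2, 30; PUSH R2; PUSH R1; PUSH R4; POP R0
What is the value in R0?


Stack trace (top is rightmost):
  MOV R1, 48  → R1 = 48
  MOV R4, 58  → R4 = 58
  MOV R2, 30  → R2 = 30
  PUSH R2  → stack: [30]
  PUSH R1  → stack: [30, 48]
  PUSH R4  → stack: [30, 48, 58]
  POP R0  → R0 = 58, stack: [30, 48]
Final: R0 = 58

58


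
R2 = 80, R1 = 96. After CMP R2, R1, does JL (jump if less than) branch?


Trace:
  R2 = 80, R1 = 96
  CMP R2, R1  → compares 80 vs 96
  JL checks: is 80 less than 96?
  80 < 96, so condition is true
Branch taken: Yes

Yes


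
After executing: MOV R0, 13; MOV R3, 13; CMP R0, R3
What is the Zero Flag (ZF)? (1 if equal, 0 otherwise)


Register state trace:
  MOV R0, 13  → R0 = 13
  MOV R3, 13  → R3 = 13
  CMP R0, R3  → computes 13 - 13 = 0
  Result is zero, so values are equal
ZF = 1

1


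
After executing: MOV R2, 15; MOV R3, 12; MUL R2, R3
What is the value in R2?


Register state trace:
  MOV R2, 15  → R2 = 15
  MOV R3, 12  → R3 = 12
  MUL R2, R3  → R2 = 15 * 12 = 180
Final: R2 = 180

180


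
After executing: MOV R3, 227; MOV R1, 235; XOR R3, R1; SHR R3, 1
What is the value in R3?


Register state trace:
  MOV R3, 227  → R3 = 227 (0b11100011)
  MOV R1, 235  → R1 = 235 (0b11101011)
  XOR R3, R1  → R3 = 227 XOR 235 = 8 (0b00001000)
  SHR R3, 1  → R3 = 8 >> 1 = 4
Final: R3 = 4

4


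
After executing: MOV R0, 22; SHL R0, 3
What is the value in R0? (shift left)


Register state trace:
  MOV R0, 22  → R0 = 22
  SHL R0, 3  → R0 = 22 << 3 = 22 * 2^3 = 176
Final: R0 = 176

176


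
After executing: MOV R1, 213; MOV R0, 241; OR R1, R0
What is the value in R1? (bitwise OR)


Register state trace:
  MOV R1, 213  → R1 = 213 (0b11010101)
  MOV R0, 241  → R0 = 241 (0b11110001)
  OR R1, R0   → R1 = 213 OR 241 = 245 (0b11110101)
Final: R1 = 245

245


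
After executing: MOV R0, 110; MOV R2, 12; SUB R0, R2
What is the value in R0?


Register state trace:
  MOV R0, 110  → R0 = 110
  MOV R2, 12  → R2 = 12
  SUB R0, R2  → R0 = 110 - 12 = 98
Final: R0 = 98

98


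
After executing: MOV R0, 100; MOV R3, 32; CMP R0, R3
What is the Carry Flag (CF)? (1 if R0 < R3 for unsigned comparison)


Register state trace:
  MOV R0, 100  → R0 = 100
  MOV R3, 32  → R3 = 32
  CMP R0, R3  → unsigned 100 - 32: no borrow
  100 >= 32, so CF = 0
CF = 0

0


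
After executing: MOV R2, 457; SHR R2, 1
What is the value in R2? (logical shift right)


Register state trace:
  MOV R2, 457  → R2 = 457
  SHR R2, 1  → R2 = 457 >> 1 = 457 // 2^1 = 228
Final: R2 = 228

228


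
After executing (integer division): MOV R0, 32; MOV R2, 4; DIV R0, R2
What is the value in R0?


Register state trace:
  MOV R0, 32  → R0 = 32
  MOV R2, 4  → R2 = 4
  DIV R0, R2  → R0 = 32 // 4 = 8
Final: R0 = 8

8


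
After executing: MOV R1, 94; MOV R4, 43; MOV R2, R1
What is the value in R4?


Register state trace:
  MOV R1, 94  → R1 = 94
  MOV R4, 43  → R4 = 43
  MOV R2, R1  → R2 = 94
Final: R4 = 43

43


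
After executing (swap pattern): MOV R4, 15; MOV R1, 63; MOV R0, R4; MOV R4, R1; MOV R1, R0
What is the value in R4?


Register state trace (swap pattern):
  MOV R4, 15  → R4 = 15
  MOV R1, 63  → R1 = 63
  MOV R0, R4  → R0 = 15  (save R4)
  MOV R4, R1  → R4 = 63  (R4 gets R1's value)
  MOV R1, R0  → R1 = 15  (R1 gets saved value)
Final: R4 = 63

63


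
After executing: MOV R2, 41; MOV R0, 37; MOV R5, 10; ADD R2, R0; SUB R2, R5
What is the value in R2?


Register state trace:
  MOV R2, 41  → R2 = 41
  MOV R0, 37  → R0 = 37
  MOV R5, 10  → R5 = 10
  ADD R2, R0  → R2 = 41 + 37 = 78
  SUB R2, R5  → R2 = 78 - 10 = 68
Final: R2 = 68

68


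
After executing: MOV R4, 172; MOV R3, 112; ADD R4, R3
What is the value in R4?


Register state trace:
  MOV R4, 172  → R4 = 172
  MOV R3, 112  → R3 = 112
  ADD R4, R3  → R4 = 172 + 112 = 284
Final: R4 = 284

284


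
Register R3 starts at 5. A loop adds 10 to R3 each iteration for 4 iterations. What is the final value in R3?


Starting value: R3 = 5
  Iter 1: R3 = 5 + 10 = 15
  Iter 2: R3 = 15 + 10 = 25
  Iter 3: R3 = 25 + 10 = 35
  Iter 4: R3 = 35 + 10 = 45
Final: R3 = 45

45


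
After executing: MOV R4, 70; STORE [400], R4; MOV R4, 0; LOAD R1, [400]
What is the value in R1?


Register and memory trace:
  MOV R4, 70  → R4 = 70
  STORE [400], R4  → mem[400] = 70
  MOV R4, 0  → R4 = 0
  LOAD R1, [400]  → R1 = mem[400] = 70
Final: R1 = 70

70


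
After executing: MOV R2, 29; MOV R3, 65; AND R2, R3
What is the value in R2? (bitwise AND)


Register state trace:
  MOV R2, 29  → R2 = 29 (0b00011101)
  MOV R3, 65  → R3 = 65 (0b01000001)
  AND R2, R3  → R2 = 29 AND 65 = 1 (0b00000001)
Final: R2 = 1

1


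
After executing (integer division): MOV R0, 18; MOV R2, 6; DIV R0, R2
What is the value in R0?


Register state trace:
  MOV R0, 18  → R0 = 18
  MOV R2, 6  → R2 = 6
  DIV R0, R2  → R0 = 18 // 6 = 3
Final: R0 = 3

3


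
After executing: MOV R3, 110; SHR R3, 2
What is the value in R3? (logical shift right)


Register state trace:
  MOV R3, 110  → R3 = 110
  SHR R3, 2  → R3 = 110 >> 2 = 110 // 2^2 = 27
Final: R3 = 27

27


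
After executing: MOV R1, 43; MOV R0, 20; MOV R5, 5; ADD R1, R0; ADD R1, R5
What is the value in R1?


Register state trace:
  MOV R1, 43  → R1 = 43
  MOV R0, 20  → R0 = 20
  MOV R5, 5  → R5 = 5
  ADD R1, R0  → R1 = 43 + 20 = 63
  ADD R1, R5  → R1 = 63 + 5 = 68
Final: R1 = 68

68


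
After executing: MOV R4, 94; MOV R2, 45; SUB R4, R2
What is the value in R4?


Register state trace:
  MOV R4, 94  → R4 = 94
  MOV R2, 45  → R2 = 45
  SUB R4, R2  → R4 = 94 - 45 = 49
Final: R4 = 49

49


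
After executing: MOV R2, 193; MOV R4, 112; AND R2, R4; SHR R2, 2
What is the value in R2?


Register state trace:
  MOV R2, 193  → R2 = 193 (0b11000001)
  MOV R4, 112  → R4 = 112 (0b01110000)
  AND R2, R4  → R2 = 193 AND 112 = 64 (0b01000000)
  SHR R2, 2  → R2 = 64 >> 2 = 16
Final: R2 = 16

16


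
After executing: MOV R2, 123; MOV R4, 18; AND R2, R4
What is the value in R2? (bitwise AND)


Register state trace:
  MOV R2, 123  → R2 = 123 (0b01111011)
  MOV R4, 18  → R4 = 18 (0b00010010)
  AND R2, R4  → R2 = 123 AND 18 = 18 (0b00010010)
Final: R2 = 18

18


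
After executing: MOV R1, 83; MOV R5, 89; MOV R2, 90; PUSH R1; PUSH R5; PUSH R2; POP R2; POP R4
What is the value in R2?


Stack trace (top is rightmost):
  MOV R1, 83  → R1 = 83
  MOV R5, 89  → R5 = 89
  MOV R2, 90  → R2 = 90
  PUSH R1  → stack: [83]
  PUSH R5  → stack: [83, 89]
  PUSH R2  → stack: [83, 89, 90]
  POP R2  → R2 = 90, stack: [83, 89]
  POP R4  → R4 = 89, stack: [83]
Final: R2 = 90

90


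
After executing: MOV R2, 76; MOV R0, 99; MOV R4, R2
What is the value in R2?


Register state trace:
  MOV R2, 76  → R2 = 76
  MOV R0, 99  → R0 = 99
  MOV R4, R2  → R4 = 76
Final: R2 = 76

76


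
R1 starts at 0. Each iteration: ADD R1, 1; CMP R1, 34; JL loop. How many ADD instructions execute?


Loop trace (R1 starts at 0, target 34, step 1):
  ADD #1: R1 = 0 + 1 = 1  → 1 < 34, loop
  ADD #2: R1 = 1 + 1 = 2  → 2 < 34, loop
  ADD #3: R1 = 2 + 1 = 3  → 3 < 34, loop
  ADD #4: R1 = 3 + 1 = 4  → 4 < 34, loop
  ADD #5: R1 = 4 + 1 = 5  → 5 < 34, loop
  ADD #6: R1 = 5 + 1 = 6  → 6 < 34, loop
  ADD #7: R1 = 6 + 1 = 7  → 7 < 34, loop
  ADD #8: R1 = 7 + 1 = 8  → 8 < 34, loop
  ADD #9: R1 = 8 + 1 = 9  → 9 < 34, loop
  ADD #10: R1 = 9 + 1 = 10  → 10 < 34, loop
  ADD #11: R1 = 10 + 1 = 11  → 11 < 34, loop
  ADD #12: R1 = 11 + 1 = 12  → 12 < 34, loop
  ADD #13: R1 = 12 + 1 = 13  → 13 < 34, loop
  ADD #14: R1 = 13 + 1 = 14  → 14 < 34, loop
  ADD #15: R1 = 14 + 1 = 15  → 15 < 34, loop
  ADD #16: R1 = 15 + 1 = 16  → 16 < 34, loop
  ADD #17: R1 = 16 + 1 = 17  → 17 < 34, loop
  ADD #18: R1 = 17 + 1 = 18  → 18 < 34, loop
  ADD #19: R1 = 18 + 1 = 19  → 19 < 34, loop
  ADD #20: R1 = 19 + 1 = 20  → 20 < 34, loop
  ADD #21: R1 = 20 + 1 = 21  → 21 < 34, loop
  ADD #22: R1 = 21 + 1 = 22  → 22 < 34, loop
  ADD #23: R1 = 22 + 1 = 23  → 23 < 34, loop
  ADD #24: R1 = 23 + 1 = 24  → 24 < 34, loop
  ADD #25: R1 = 24 + 1 = 25  → 25 < 34, loop
  ADD #26: R1 = 25 + 1 = 26  → 26 < 34, loop
  ADD #27: R1 = 26 + 1 = 27  → 27 < 34, loop
  ADD #28: R1 = 27 + 1 = 28  → 28 < 34, loop
  ADD #29: R1 = 28 + 1 = 29  → 29 < 34, loop
  ADD #30: R1 = 29 + 1 = 30  → 30 < 34, loop
  ADD #31: R1 = 30 + 1 = 31  → 31 < 34, loop
  ADD #32: R1 = 31 + 1 = 32  → 32 < 34, loop
  ADD #33: R1 = 32 + 1 = 33  → 33 < 34, loop
  ADD #34: R1 = 33 + 1 = 34  → 34 >= 34, exit
Total ADD instructions: 34

34


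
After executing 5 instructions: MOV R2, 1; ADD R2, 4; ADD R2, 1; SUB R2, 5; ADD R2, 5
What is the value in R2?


Register state trace:
  MOV R2, 1  → R2 = 1
  ADD R2, 4  → R2 = 1 + 4 = 5
  ADD R2, 1  → R2 = 5 + 1 = 6
  SUB R2, 5  → R2 = 6 - 5 = 1
  ADD R2, 5  → R2 = 1 + 5 = 6
Final: R2 = 6

6


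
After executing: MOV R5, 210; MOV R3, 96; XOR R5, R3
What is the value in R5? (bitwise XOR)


Register state trace:
  MOV R5, 210  → R5 = 210 (0b11010010)
  MOV R3, 96  → R3 = 96 (0b01100000)
  XOR R5, R3  → R5 = 210 XOR 96 = 178 (0b10110010)
Final: R5 = 178

178


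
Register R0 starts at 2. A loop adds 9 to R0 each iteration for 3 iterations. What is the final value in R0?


Starting value: R0 = 2
  Iter 1: R0 = 2 + 9 = 11
  Iter 2: R0 = 11 + 9 = 20
  Iter 3: R0 = 20 + 9 = 29
Final: R0 = 29

29


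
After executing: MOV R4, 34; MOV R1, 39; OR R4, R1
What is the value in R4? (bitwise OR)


Register state trace:
  MOV R4, 34  → R4 = 34 (0b00100010)
  MOV R1, 39  → R1 = 39 (0b00100111)
  OR R4, R1   → R4 = 34 OR 39 = 39 (0b00100111)
Final: R4 = 39

39


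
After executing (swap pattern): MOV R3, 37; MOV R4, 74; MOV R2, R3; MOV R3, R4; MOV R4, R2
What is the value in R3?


Register state trace (swap pattern):
  MOV R3, 37  → R3 = 37
  MOV R4, 74  → R4 = 74
  MOV R2, R3  → R2 = 37  (save R3)
  MOV R3, R4  → R3 = 74  (R3 gets R4's value)
  MOV R4, R2  → R4 = 37  (R4 gets saved value)
Final: R3 = 74

74


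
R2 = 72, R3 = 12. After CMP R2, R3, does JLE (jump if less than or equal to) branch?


Trace:
  R2 = 72, R3 = 12
  CMP R2, R3  → compares 72 vs 12
  JLE checks: is 72 less than or equal to 12?
  72 > 12, so condition is false
Branch taken: No

No


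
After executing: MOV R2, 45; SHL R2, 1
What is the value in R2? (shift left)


Register state trace:
  MOV R2, 45  → R2 = 45
  SHL R2, 1  → R2 = 45 << 1 = 45 * 2^1 = 90
Final: R2 = 90

90


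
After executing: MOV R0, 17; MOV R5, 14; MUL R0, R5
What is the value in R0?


Register state trace:
  MOV R0, 17  → R0 = 17
  MOV R5, 14  → R5 = 14
  MUL R0, R5  → R0 = 17 * 14 = 238
Final: R0 = 238

238


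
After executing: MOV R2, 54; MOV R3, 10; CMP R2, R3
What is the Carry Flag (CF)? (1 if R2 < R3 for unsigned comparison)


Register state trace:
  MOV R2, 54  → R2 = 54
  MOV R3, 10  → R3 = 10
  CMP R2, R3  → unsigned 54 - 10: no borrow
  54 >= 10, so CF = 0
CF = 0

0


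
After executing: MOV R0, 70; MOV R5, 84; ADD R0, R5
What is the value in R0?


Register state trace:
  MOV R0, 70  → R0 = 70
  MOV R5, 84  → R5 = 84
  ADD R0, R5  → R0 = 70 + 84 = 154
Final: R0 = 154

154


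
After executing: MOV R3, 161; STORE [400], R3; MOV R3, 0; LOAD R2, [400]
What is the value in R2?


Register and memory trace:
  MOV R3, 161  → R3 = 161
  STORE [400], R3  → mem[400] = 161
  MOV R3, 0  → R3 = 0
  LOAD R2, [400]  → R2 = mem[400] = 161
Final: R2 = 161

161


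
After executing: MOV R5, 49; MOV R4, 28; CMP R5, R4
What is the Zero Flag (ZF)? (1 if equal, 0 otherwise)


Register state trace:
  MOV R5, 49  → R5 = 49
  MOV R4, 28  → R4 = 28
  CMP R5, R4  → computes 49 - 28 = 21
  Result is nonzero, so values are not equal
ZF = 0

0


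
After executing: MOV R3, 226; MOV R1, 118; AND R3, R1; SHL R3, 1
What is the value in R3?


Register state trace:
  MOV R3, 226  → R3 = 226 (0b11100010)
  MOV R1, 118  → R1 = 118 (0b01110110)
  AND R3, R1  → R3 = 226 AND 118 = 98 (0b01100010)
  SHL R3, 1  → R3 = 98 << 1 = 196
Final: R3 = 196

196


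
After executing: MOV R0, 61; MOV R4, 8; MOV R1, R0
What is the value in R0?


Register state trace:
  MOV R0, 61  → R0 = 61
  MOV R4, 8  → R4 = 8
  MOV R1, R0  → R1 = 61
Final: R0 = 61

61


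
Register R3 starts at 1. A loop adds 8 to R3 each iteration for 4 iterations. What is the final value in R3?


Starting value: R3 = 1
  Iter 1: R3 = 1 + 8 = 9
  Iter 2: R3 = 9 + 8 = 17
  Iter 3: R3 = 17 + 8 = 25
  Iter 4: R3 = 25 + 8 = 33
Final: R3 = 33

33


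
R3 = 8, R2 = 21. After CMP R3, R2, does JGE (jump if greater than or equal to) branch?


Trace:
  R3 = 8, R2 = 21
  CMP R3, R2  → compares 8 vs 21
  JGE checks: is 8 greater than or equal to 21?
  8 < 21, so condition is false
Branch taken: No

No


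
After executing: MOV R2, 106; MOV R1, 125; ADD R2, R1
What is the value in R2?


Register state trace:
  MOV R2, 106  → R2 = 106
  MOV R1, 125  → R1 = 125
  ADD R2, R1  → R2 = 106 + 125 = 231
Final: R2 = 231

231


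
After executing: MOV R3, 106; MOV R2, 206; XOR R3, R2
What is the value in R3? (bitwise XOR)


Register state trace:
  MOV R3, 106  → R3 = 106 (0b01101010)
  MOV R2, 206  → R2 = 206 (0b11001110)
  XOR R3, R2  → R3 = 106 XOR 206 = 164 (0b10100100)
Final: R3 = 164

164


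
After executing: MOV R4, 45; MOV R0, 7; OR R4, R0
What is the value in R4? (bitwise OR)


Register state trace:
  MOV R4, 45  → R4 = 45 (0b00101101)
  MOV R0, 7  → R0 = 7 (0b00000111)
  OR R4, R0   → R4 = 45 OR 7 = 47 (0b00101111)
Final: R4 = 47

47


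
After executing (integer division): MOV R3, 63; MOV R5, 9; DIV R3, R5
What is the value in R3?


Register state trace:
  MOV R3, 63  → R3 = 63
  MOV R5, 9  → R5 = 9
  DIV R3, R5  → R3 = 63 // 9 = 7
Final: R3 = 7

7


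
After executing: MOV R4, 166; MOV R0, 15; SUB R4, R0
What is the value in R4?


Register state trace:
  MOV R4, 166  → R4 = 166
  MOV R0, 15  → R0 = 15
  SUB R4, R0  → R4 = 166 - 15 = 151
Final: R4 = 151

151


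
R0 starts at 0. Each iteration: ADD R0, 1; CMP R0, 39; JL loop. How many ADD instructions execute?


Loop trace (R0 starts at 0, target 39, step 1):
  ADD #1: R0 = 0 + 1 = 1  → 1 < 39, loop
  ADD #2: R0 = 1 + 1 = 2  → 2 < 39, loop
  ADD #3: R0 = 2 + 1 = 3  → 3 < 39, loop
  ADD #4: R0 = 3 + 1 = 4  → 4 < 39, loop
  ADD #5: R0 = 4 + 1 = 5  → 5 < 39, loop
  ADD #6: R0 = 5 + 1 = 6  → 6 < 39, loop
  ADD #7: R0 = 6 + 1 = 7  → 7 < 39, loop
  ADD #8: R0 = 7 + 1 = 8  → 8 < 39, loop
  ADD #9: R0 = 8 + 1 = 9  → 9 < 39, loop
  ADD #10: R0 = 9 + 1 = 10  → 10 < 39, loop
  ADD #11: R0 = 10 + 1 = 11  → 11 < 39, loop
  ADD #12: R0 = 11 + 1 = 12  → 12 < 39, loop
  ADD #13: R0 = 12 + 1 = 13  → 13 < 39, loop
  ADD #14: R0 = 13 + 1 = 14  → 14 < 39, loop
  ADD #15: R0 = 14 + 1 = 15  → 15 < 39, loop
  ADD #16: R0 = 15 + 1 = 16  → 16 < 39, loop
  ADD #17: R0 = 16 + 1 = 17  → 17 < 39, loop
  ADD #18: R0 = 17 + 1 = 18  → 18 < 39, loop
  ADD #19: R0 = 18 + 1 = 19  → 19 < 39, loop
  ADD #20: R0 = 19 + 1 = 20  → 20 < 39, loop
  ADD #21: R0 = 20 + 1 = 21  → 21 < 39, loop
  ADD #22: R0 = 21 + 1 = 22  → 22 < 39, loop
  ADD #23: R0 = 22 + 1 = 23  → 23 < 39, loop
  ADD #24: R0 = 23 + 1 = 24  → 24 < 39, loop
  ADD #25: R0 = 24 + 1 = 25  → 25 < 39, loop
  ADD #26: R0 = 25 + 1 = 26  → 26 < 39, loop
  ADD #27: R0 = 26 + 1 = 27  → 27 < 39, loop
  ADD #28: R0 = 27 + 1 = 28  → 28 < 39, loop
  ADD #29: R0 = 28 + 1 = 29  → 29 < 39, loop
  ADD #30: R0 = 29 + 1 = 30  → 30 < 39, loop
  ADD #31: R0 = 30 + 1 = 31  → 31 < 39, loop
  ADD #32: R0 = 31 + 1 = 32  → 32 < 39, loop
  ADD #33: R0 = 32 + 1 = 33  → 33 < 39, loop
  ADD #34: R0 = 33 + 1 = 34  → 34 < 39, loop
  ADD #35: R0 = 34 + 1 = 35  → 35 < 39, loop
  ADD #36: R0 = 35 + 1 = 36  → 36 < 39, loop
  ADD #37: R0 = 36 + 1 = 37  → 37 < 39, loop
  ADD #38: R0 = 37 + 1 = 38  → 38 < 39, loop
  ADD #39: R0 = 38 + 1 = 39  → 39 >= 39, exit
Total ADD instructions: 39

39


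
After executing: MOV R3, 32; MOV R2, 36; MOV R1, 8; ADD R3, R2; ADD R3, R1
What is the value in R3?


Register state trace:
  MOV R3, 32  → R3 = 32
  MOV R2, 36  → R2 = 36
  MOV R1, 8  → R1 = 8
  ADD R3, R2  → R3 = 32 + 36 = 68
  ADD R3, R1  → R3 = 68 + 8 = 76
Final: R3 = 76

76


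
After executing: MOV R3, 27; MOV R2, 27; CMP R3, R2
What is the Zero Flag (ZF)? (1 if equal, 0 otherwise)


Register state trace:
  MOV R3, 27  → R3 = 27
  MOV R2, 27  → R2 = 27
  CMP R3, R2  → computes 27 - 27 = 0
  Result is zero, so values are equal
ZF = 1

1


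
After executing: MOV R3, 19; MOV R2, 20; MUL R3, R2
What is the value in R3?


Register state trace:
  MOV R3, 19  → R3 = 19
  MOV R2, 20  → R2 = 20
  MUL R3, R2  → R3 = 19 * 20 = 380
Final: R3 = 380

380


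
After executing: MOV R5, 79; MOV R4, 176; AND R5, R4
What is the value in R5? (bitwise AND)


Register state trace:
  MOV R5, 79  → R5 = 79 (0b01001111)
  MOV R4, 176  → R4 = 176 (0b10110000)
  AND R5, R4  → R5 = 79 AND 176 = 0 (0b00000000)
Final: R5 = 0

0


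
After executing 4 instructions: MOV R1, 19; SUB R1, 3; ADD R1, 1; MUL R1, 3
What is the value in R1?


Register state trace:
  MOV R1, 19  → R1 = 19
  SUB R1, 3  → R1 = 19 - 3 = 16
  ADD R1, 1  → R1 = 16 + 1 = 17
  MUL R1, 3  → R1 = 17 * 3 = 51
Final: R1 = 51

51


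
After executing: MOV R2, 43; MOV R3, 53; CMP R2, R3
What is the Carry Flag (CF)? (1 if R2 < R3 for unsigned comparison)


Register state trace:
  MOV R2, 43  → R2 = 43
  MOV R3, 53  → R3 = 53
  CMP R2, R3  → unsigned 43 - 53: borrow occurs
  43 < 53, so CF = 1
CF = 1

1


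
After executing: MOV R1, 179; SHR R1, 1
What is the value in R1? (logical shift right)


Register state trace:
  MOV R1, 179  → R1 = 179
  SHR R1, 1  → R1 = 179 >> 1 = 179 // 2^1 = 89
Final: R1 = 89

89
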